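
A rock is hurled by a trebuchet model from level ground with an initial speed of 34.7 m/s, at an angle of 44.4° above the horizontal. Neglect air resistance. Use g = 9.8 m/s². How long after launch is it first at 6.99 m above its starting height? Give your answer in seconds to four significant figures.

Components: vₓ = 34.70 cos 44.4° = 24.79 m/s, v_y0 = 34.70 sin 44.4° = 24.28 m/s.
Height y(t) = 24.28 t − 4.900 t² = 6.99 gives 4.900 t² − 24.28 t + 6.99 = 0.
t = [24.28 ± √(24.28² − 2·9.80·6.99)] / 9.80 = (24.28 ± 21.27) / 9.80, so t = 0.3069 s or t = 4.648 s.
The first (ascending) time is 0.3069 s.

0.3069 s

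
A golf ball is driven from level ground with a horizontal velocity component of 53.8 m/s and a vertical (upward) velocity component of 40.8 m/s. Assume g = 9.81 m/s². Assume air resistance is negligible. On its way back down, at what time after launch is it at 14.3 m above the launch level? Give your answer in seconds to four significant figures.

Height y(t) = 40.80 t − 4.905 t² = 14.3 gives 4.905 t² − 40.80 t + 14.3 = 0.
t = [40.80 ± √(40.80² − 2·9.81·14.3)] / 9.81 = (40.80 ± 37.20) / 9.81, so t = 0.3667 s or t = 7.951 s.
The descending-branch root is 7.951 s.

7.951 s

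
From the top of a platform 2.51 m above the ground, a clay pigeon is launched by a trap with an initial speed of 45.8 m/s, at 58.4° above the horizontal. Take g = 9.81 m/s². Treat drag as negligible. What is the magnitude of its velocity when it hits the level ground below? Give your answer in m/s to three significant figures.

46.3 m/s

Resolve: vₓ = 45.80 cos 58.4° = 24.00 m/s and v_y0 = 45.80 sin 58.4° = 39.01 m/s.
The projectile lands when y = 2.51 + (39.01) t − ½·9.81·t² = 0. Positive root: t = (39.01 + √(39.01² + 2·9.81·2.51)) / 9.81 = (39.01 + 39.64) / 9.81 = 8.017 s.
Vertical velocity at impact: v_y = v_y0 − g t = 39.01 − 9.81 × 8.017 = −39.64 m/s.
Speed: |v| = √(vₓ² + v_y²) = √(24.00² + 39.64²) = 46.33 m/s.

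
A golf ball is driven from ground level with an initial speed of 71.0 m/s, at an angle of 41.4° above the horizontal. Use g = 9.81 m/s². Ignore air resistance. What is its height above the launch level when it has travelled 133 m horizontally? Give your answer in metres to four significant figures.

Horizontal component vₓ = 71.00 cos 41.4° = 53.26 m/s; vertical v_y0 = 71.00 sin 41.4° = 46.95 m/s.
x = vₓ t ⇒ t = 133/53.26 = 2.497 s.
Height: y = v_y0 t − ½ g t² = 46.95 × 2.497 − 4.905 × 2.497² = 117.3 − 30.59 = 86.67 m.

86.67 m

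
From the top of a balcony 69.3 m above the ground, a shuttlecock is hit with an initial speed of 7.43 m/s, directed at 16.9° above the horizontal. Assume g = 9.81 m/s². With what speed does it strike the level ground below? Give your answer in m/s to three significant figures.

vₓ = 7.430 cos 16.9° = 7.109 m/s; v_y0 = 7.430 sin 16.9° = 2.160 m/s.
Vertical motion (up positive, ground at y = 0): 4.905 t² − (2.160) t − 69.3 = 0, so t = (2.160 + √(2.160² + 2·9.81·69.3)) / 9.81 = (2.160 + 36.94) / 9.81 = 3.985 s.
Vertical velocity at impact: v_y = v_y0 − g t = 2.160 − 9.81 × 3.985 = −36.94 m/s.
Speed: |v| = √(vₓ² + v_y²) = √(7.109² + 36.94²) = 37.61 m/s.

37.6 m/s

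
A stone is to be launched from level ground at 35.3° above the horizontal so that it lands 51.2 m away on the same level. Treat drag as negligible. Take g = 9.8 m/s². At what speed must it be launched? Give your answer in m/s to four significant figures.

23.06 m/s

On level ground R = v₀² sin 2θ / g ⇒ v₀ = √(gR / sin 2θ).
v₀ = √(9.80 × 51.2 / sin 70.60°) = √(501.8 / 0.9432) = √531.96 = 23.06 m/s.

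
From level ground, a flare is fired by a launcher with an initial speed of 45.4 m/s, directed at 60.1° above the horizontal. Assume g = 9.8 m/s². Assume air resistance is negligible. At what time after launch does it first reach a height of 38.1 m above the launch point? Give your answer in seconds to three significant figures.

Horizontal component vₓ = 45.40 cos 60.1° = 22.63 m/s; vertical v_y0 = 45.40 sin 60.1° = 39.36 m/s.
Set y = v_y0 t − ½ g t² = 38.1: 4.900 t² − 39.36 t + 38.1 = 0.
Quadratic formula: t = (39.36 ± √802.22) / 9.80 = (39.36 ± 28.32) / 9.80 → t = 1.126 s or 6.906 s.
The first (ascending) time is 1.126 s.

1.13 s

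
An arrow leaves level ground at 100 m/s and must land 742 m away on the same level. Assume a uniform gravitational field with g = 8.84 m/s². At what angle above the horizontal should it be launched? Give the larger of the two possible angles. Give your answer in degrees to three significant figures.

R = v₀² sin 2θ / g gives sin 2θ = gR/v₀² = 8.84·742/100² = 0.6559.
2θ = 40.99° or 180° − 40.99° = 139.0°, so θ = 20.50° or 69.50°.
The larger angle is 69.50°.

69.5°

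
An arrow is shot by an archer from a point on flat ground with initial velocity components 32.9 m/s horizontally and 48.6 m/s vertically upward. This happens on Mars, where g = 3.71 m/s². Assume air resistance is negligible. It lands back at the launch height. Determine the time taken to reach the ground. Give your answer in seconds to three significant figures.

26.2 s

Time of flight on level ground: T = 2 v_y0 / g = 2 × 48.60 / 3.71 = 26.20 s.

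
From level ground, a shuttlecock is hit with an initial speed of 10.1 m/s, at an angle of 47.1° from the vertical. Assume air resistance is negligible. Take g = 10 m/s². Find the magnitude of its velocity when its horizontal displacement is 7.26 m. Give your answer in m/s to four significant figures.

Horizontal component vₓ = 10.10 sin 47.1° = 7.399 m/s; vertical v_y0 = 10.10 cos 47.1° = 6.875 m/s.
x = vₓ t ⇒ t = 7.26/7.399 = 0.9813 s.
Vertical velocity there: v_y = v_y0 − g t = 6.875 − 10.0 × 0.9813 = −2.937 m/s.
Speed: √(vₓ² + v_y²) = √(7.399² + 2.937²) = 7.960 m/s.

7.960 m/s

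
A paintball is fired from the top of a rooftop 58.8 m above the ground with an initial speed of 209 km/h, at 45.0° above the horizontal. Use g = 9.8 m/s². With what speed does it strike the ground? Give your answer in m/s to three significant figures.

67.3 m/s

Convert: 209 km/h = 209/3.6 = 58.06 m/s.
Components: vₓ = 58.06 cos 45.0° = 41.05 m/s, v_y0 = 58.06 sin 45.0° = 41.05 m/s.
With up positive and y = 0 at the ground: y(t) = 58.8 + (41.05) t − 4.900 t². Setting y = 0 and taking the positive root: t = [41.05 + √(41.05² + 2·9.80·58.8)] / 9.80 = (41.05 + 53.27) / 9.80 = 9.625 s.
Vertical velocity at impact: v_y = v_y0 − g t = 41.05 − 9.80 × 9.625 = −53.27 m/s.
Speed: |v| = √(vₓ² + v_y²) = √(41.05² + 53.27²) = 67.25 m/s.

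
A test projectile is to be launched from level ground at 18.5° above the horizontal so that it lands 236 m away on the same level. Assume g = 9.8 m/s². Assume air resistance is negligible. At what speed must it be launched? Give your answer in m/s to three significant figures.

62.0 m/s

Level-ground range: R = v₀² sin(2θ)/g, so v₀ = √(gR / sin 2θ).
v₀ = √(9.80 × 236 / sin 37.00°) = √(2313 / 0.6018) = √3843.0 = 61.99 m/s.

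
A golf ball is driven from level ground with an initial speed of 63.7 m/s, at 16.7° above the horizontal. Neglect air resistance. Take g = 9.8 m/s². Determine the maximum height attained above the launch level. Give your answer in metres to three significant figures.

17.1 m

Resolve: vₓ = 63.70 cos 16.7° = 61.01 m/s and v_y0 = 63.70 sin 16.7° = 18.30 m/s.
Peak height H = v_y0² / (2g) = 335.07 / 19.60 = 17.10 m.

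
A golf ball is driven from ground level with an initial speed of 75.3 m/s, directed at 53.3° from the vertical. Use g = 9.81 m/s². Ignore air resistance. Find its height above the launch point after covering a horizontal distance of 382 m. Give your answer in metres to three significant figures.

88.4 m

Horizontal component vₓ = 75.30 sin 53.3° = 60.37 m/s; vertical v_y0 = 75.30 cos 53.3° = 45.00 m/s.
Time to reach x = 382 m: t = x/vₓ = 382/60.37 = 6.327 s.
Height: y = v_y0 t − ½ g t² = 45.00 × 6.327 − 4.905 × 6.327² = 284.7 − 196.4 = 88.37 m.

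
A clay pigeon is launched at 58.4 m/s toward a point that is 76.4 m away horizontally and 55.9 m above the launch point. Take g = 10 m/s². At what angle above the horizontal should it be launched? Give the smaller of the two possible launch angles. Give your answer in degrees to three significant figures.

43.3°

Trajectory: y = x tanθ − g x² (1 + tan²θ)/(2v₀²). With x = 76.4, y = 55.9, v₀ = 58.4, g = 10.0:
8.557 tan²θ − 76.4 tanθ + (64.46) = 0.
tanθ = [76.4 ± √(76.4² − 4 × 8.557 × (64.46))] / (2 × 8.557) = (76.4 ± 60.26) / 17.11, giving tanθ = 0.9434 or 7.985.
θ = 43.33° or 82.86°; the smaller is 43.33°.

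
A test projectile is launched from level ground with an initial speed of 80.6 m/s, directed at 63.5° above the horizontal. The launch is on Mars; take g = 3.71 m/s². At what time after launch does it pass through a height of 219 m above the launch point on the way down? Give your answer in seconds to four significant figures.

Components: vₓ = 80.60 cos 63.5° = 35.96 m/s, v_y0 = 80.60 sin 63.5° = 72.13 m/s.
Set y = v_y0 t − ½ g t² = 219: 1.855 t² − 72.13 t + 219 = 0.
t = [72.13 ± √(72.13² − 2·3.71·219)] / 3.71 = (72.13 ± 59.82) / 3.71, so t = 3.319 s or t = 35.57 s.
The descending-branch root is 35.57 s.

35.57 s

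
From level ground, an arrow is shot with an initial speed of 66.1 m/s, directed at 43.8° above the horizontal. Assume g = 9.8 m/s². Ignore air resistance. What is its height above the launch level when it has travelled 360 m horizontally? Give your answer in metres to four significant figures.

66.22 m

Components: vₓ = 66.10 cos 43.8° = 47.71 m/s, v_y0 = 66.10 sin 43.8° = 45.75 m/s.
Time to reach x = 360 m: t = x/vₓ = 360/47.71 = 7.546 s.
Height: y = v_y0 t − ½ g t² = 45.75 × 7.546 − 4.900 × 7.546² = 345.2 − 279.0 = 66.22 m.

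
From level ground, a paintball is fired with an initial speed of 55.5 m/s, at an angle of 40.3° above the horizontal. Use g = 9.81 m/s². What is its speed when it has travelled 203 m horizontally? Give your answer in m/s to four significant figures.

43.77 m/s

vₓ = 55.50 cos 40.3° = 42.33 m/s; v_y0 = 55.50 sin 40.3° = 35.90 m/s.
At x = 203 m, t = x/vₓ = 203/42.33 = 4.796 s.
Vertical velocity there: v_y = v_y0 − g t = 35.90 − 9.81 × 4.796 = −11.15 m/s.
Speed: √(vₓ² + v_y²) = √(42.33² + 11.15²) = 43.77 m/s.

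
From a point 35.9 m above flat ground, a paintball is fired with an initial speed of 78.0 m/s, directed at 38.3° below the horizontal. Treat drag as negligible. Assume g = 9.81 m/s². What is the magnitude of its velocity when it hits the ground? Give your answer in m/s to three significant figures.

82.4 m/s

vₓ = 78.00 cos 38.3° = 61.21 m/s; v_y0 = −48.34 m/s (downward).
With up positive and y = 0 at the ground: y(t) = 35.9 + (−48.34) t − 4.905 t². Setting y = 0 and taking the positive root: t = [−48.34 + √(48.34² + 2·9.81·35.9)] / 9.81 = (−48.34 + 55.15) / 9.81 = 0.6938 s.
Vertical velocity at impact: v_y = v_y0 − g t = −48.34 − 9.81 × 0.6938 = −55.15 m/s.
Speed: |v| = √(vₓ² + v_y²) = √(61.21² + 55.15²) = 82.39 m/s.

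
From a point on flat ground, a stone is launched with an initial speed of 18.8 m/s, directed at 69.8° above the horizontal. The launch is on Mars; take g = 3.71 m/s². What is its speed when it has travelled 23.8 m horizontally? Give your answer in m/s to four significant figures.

Resolve: vₓ = 18.80 cos 69.8° = 6.492 m/s and v_y0 = 18.80 sin 69.8° = 17.64 m/s.
At x = 23.8 m, t = x/vₓ = 23.8/6.492 = 3.666 s.
Vertical velocity there: v_y = v_y0 − g t = 17.64 − 3.71 × 3.666 = 4.042 m/s.
Speed: √(vₓ² + v_y²) = √(6.492² + 4.042²) = 7.647 m/s.

7.647 m/s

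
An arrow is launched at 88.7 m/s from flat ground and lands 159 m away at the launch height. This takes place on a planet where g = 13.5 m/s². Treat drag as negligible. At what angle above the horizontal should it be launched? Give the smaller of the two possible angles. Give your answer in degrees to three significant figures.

From R = (v₀²/g) sin 2θ: sin 2θ = 13.5 × 159 / 7867.7 = 0.2728.
2θ = 15.83° or 180° − 15.83° = 164.2°, so θ = 7.916° or 82.08°.
The smaller angle is 7.916°.

7.92°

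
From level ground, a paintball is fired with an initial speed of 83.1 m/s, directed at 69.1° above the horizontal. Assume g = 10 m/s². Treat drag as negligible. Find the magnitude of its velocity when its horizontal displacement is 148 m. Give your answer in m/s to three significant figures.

40.6 m/s

Components: vₓ = 83.10 cos 69.1° = 29.64 m/s, v_y0 = 83.10 sin 69.1° = 77.63 m/s.
At x = 148 m, t = x/vₓ = 148/29.64 = 4.992 s.
Vertical velocity there: v_y = v_y0 − g t = 77.63 − 10.0 × 4.992 = 27.71 m/s.
Speed: √(vₓ² + v_y²) = √(29.64² + 27.71²) = 40.58 m/s.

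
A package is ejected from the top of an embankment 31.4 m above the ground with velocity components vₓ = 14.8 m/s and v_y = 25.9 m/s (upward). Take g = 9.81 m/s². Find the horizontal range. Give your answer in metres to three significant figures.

93.2 m

Vertical motion (up positive, ground at y = 0): 4.905 t² − (25.90) t − 31.4 = 0, so t = (25.90 + √(25.90² + 2·9.81·31.4)) / 9.81 = (25.90 + 35.87) / 9.81 = 6.297 s.
Horizontal distance: R = vₓ t = 14.80 × 6.297 = 93.19 m.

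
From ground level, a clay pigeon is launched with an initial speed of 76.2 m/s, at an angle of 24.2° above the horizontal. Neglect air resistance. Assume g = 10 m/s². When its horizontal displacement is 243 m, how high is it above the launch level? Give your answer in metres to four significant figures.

48.09 m

Resolve: vₓ = 76.20 cos 24.2° = 69.50 m/s and v_y0 = 76.20 sin 24.2° = 31.24 m/s.
At x = 243 m, t = x/vₓ = 243/69.50 = 3.496 s.
Height: y = v_y0 t − ½ g t² = 31.24 × 3.496 − 5.000 × 3.496² = 109.2 − 61.12 = 48.09 m.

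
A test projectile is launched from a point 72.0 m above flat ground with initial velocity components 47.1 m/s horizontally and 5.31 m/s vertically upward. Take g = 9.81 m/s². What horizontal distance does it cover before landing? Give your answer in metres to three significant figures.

With up positive and y = 0 at the ground: y(t) = 72.0 + (5.310) t − 4.905 t². Setting y = 0 and taking the positive root: t = [5.310 + √(5.310² + 2·9.81·72.0)] / 9.81 = (5.310 + 37.96) / 9.81 = 4.411 s.
Horizontal distance: R = vₓ t = 47.10 × 4.411 = 207.7 m.

208 m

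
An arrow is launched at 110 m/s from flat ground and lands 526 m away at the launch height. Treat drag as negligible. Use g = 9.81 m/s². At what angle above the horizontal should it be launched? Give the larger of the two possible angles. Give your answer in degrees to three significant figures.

77.4°

Level-ground range R = v₀² sin(2θ)/g ⇒ sin(2θ) = gR/v₀² = 9.81 × 526 / 110² = 0.4265.
2θ = 25.24° or 180° − 25.24° = 154.8°, so θ = 12.62° or 77.38°.
The larger angle is 77.38°.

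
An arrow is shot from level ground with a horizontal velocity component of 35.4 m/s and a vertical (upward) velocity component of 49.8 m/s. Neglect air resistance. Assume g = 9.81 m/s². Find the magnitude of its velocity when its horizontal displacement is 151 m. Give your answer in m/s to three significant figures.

x = vₓ t ⇒ t = 151/35.40 = 4.266 s.
Vertical velocity there: v_y = v_y0 − g t = 49.80 − 9.81 × 4.266 = 7.955 m/s.
Speed: √(vₓ² + v_y²) = √(35.40² + 7.955²) = 36.28 m/s.

36.3 m/s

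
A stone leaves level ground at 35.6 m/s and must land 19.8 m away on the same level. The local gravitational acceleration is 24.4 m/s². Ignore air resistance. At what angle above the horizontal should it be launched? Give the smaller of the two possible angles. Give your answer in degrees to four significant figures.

11.20°

From R = (v₀²/g) sin 2θ: sin 2θ = 24.4 × 19.8 / 1267.4 = 0.3812.
2θ = 22.41° or 180° − 22.41° = 157.6°, so θ = 11.20° or 78.80°.
The smaller angle is 11.20°.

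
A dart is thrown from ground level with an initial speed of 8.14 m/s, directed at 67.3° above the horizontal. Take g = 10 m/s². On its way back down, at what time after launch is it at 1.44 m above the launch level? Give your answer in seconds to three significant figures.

1.28 s

Components: vₓ = 8.140 cos 67.3° = 3.141 m/s, v_y0 = 8.140 sin 67.3° = 7.509 m/s.
Set y = v_y0 t − ½ g t² = 1.44: 5.000 t² − 7.509 t + 1.44 = 0.
t = [7.509 ± √(7.509² − 2·10.0·1.44)] / 10.0 = (7.509 ± 5.253) / 10.0, so t = 0.2257 s or t = 1.276 s.
The descending-branch root is 1.276 s.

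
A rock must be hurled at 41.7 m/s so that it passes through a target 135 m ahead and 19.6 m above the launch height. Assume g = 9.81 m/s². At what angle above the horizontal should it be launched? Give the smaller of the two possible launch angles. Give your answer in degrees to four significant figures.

36.04°

Trajectory: y = x tanθ − g x² (1 + tan²θ)/(2v₀²). With x = 135, y = 19.6, v₀ = 41.7, g = 9.81:
51.41 tan²θ − 135 tanθ + (71.01) = 0.
tanθ = [135 ± √(135² − 4 × 51.41 × (71.01))] / (2 × 51.41) = (135 ± 60.19) / 102.8, giving tanθ = 0.7276 or 1.898.
θ = 36.04° or 62.22°; the smaller is 36.04°.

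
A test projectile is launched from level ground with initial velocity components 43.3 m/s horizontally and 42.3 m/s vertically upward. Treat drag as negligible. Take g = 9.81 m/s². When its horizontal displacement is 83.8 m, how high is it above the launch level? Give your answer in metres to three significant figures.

63.5 m

At x = 83.8 m, t = x/vₓ = 83.8/43.30 = 1.935 s.
Height: y = v_y0 t − ½ g t² = 42.30 × 1.935 − 4.905 × 1.935² = 81.86 − 18.37 = 63.49 m.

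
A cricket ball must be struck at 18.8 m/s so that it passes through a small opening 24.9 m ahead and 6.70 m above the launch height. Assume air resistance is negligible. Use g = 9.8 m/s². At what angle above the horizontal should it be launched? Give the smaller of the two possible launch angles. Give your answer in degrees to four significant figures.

Trajectory: y = x tanθ − g x² (1 + tan²θ)/(2v₀²). With x = 24.9, y = 6.70, v₀ = 18.8, g = 9.80:
8.596 tan²θ − 24.9 tanθ + (15.30) = 0.
tanθ = [24.9 ± √(24.9² − 4 × 8.596 × (15.30))] / (2 × 8.596) = (24.9 ± 9.701) / 17.19, giving tanθ = 0.8841 or 2.013.
θ = 41.48° or 63.58°; the smaller is 41.48°.

41.48°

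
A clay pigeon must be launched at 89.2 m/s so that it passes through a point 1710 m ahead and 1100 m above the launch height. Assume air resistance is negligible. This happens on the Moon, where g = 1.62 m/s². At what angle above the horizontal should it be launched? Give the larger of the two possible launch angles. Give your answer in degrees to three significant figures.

78.1°

Trajectory: y = x tanθ − g x² (1 + tan²θ)/(2v₀²). With x = 1710, y = 1100, v₀ = 89.2, g = 1.62:
297.7 tan²θ − 1710 tanθ + (1398) = 0.
tanθ = [1710 ± √(1710² − 4 × 297.7 × (1398))] / (2 × 297.7) = (1710 ± 1122) / 595.4, giving tanθ = 0.9869 or 4.758.
θ = 44.62° or 78.13°; the larger is 78.13°.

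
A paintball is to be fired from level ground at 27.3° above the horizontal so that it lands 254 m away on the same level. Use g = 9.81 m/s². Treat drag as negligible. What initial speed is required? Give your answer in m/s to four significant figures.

Level-ground range: R = v₀² sin(2θ)/g, so v₀ = √(gR / sin 2θ).
v₀ = √(9.81 × 254 / sin 54.60°) = √(2492 / 0.8151) = √3056.9 = 55.29 m/s.

55.29 m/s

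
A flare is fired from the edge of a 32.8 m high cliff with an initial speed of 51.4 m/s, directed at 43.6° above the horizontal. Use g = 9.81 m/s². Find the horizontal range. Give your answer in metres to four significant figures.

299.9 m

Resolve: vₓ = 51.40 cos 43.6° = 37.22 m/s and v_y0 = 51.40 sin 43.6° = 35.45 m/s.
With up positive and y = 0 at the ground: y(t) = 32.8 + (35.45) t − 4.905 t². Setting y = 0 and taking the positive root: t = [35.45 + √(35.45² + 2·9.81·32.8)] / 9.81 = (35.45 + 43.59) / 9.81 = 8.057 s.
Horizontal distance: R = vₓ t = 37.22 × 8.057 = 299.9 m.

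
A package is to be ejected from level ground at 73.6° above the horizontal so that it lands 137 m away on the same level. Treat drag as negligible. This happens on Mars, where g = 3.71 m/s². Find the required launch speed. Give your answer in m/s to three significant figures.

On level ground R = v₀² sin 2θ / g ⇒ v₀ = √(gR / sin 2θ).
v₀ = √(3.71 × 137 / sin 147.2°) = √(508.3 / 0.5417) = √938.27 = 30.63 m/s.

30.6 m/s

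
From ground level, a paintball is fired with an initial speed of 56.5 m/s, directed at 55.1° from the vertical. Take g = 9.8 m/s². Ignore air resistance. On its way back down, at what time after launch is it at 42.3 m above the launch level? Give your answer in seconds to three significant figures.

4.80 s

Components: vₓ = 56.50 sin 55.1° = 46.34 m/s, v_y0 = 56.50 cos 55.1° = 32.33 m/s.
Set y = v_y0 t − ½ g t² = 42.3: 4.900 t² − 32.33 t + 42.3 = 0.
Quadratic formula: t = (32.33 ± √215.91) / 9.80 = (32.33 ± 14.69) / 9.80 → t = 1.799 s or 4.798 s.
The descending-branch root is 4.798 s.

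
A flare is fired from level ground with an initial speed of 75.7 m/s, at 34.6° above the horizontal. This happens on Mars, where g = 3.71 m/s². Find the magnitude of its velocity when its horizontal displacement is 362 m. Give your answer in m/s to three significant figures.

Components: vₓ = 75.70 cos 34.6° = 62.31 m/s, v_y0 = 75.70 sin 34.6° = 42.99 m/s.
x = vₓ t ⇒ t = 362/62.31 = 5.810 s.
Vertical velocity there: v_y = v_y0 − g t = 42.99 − 3.71 × 5.810 = 21.43 m/s.
Speed: √(vₓ² + v_y²) = √(62.31² + 21.43²) = 65.89 m/s.

65.9 m/s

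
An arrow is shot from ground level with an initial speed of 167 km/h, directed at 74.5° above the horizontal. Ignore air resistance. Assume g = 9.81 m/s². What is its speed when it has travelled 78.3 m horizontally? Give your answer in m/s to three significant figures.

21.3 m/s

Convert: 167 km/h = 167/3.6 = 46.39 m/s.
vₓ = 46.39 cos 74.5° = 12.40 m/s; v_y0 = 46.39 sin 74.5° = 44.70 m/s.
At x = 78.3 m, t = x/vₓ = 78.3/12.40 = 6.316 s.
Vertical velocity there: v_y = v_y0 − g t = 44.70 − 9.81 × 6.316 = −17.26 m/s.
Speed: √(vₓ² + v_y²) = √(12.40² + 17.26²) = 21.25 m/s.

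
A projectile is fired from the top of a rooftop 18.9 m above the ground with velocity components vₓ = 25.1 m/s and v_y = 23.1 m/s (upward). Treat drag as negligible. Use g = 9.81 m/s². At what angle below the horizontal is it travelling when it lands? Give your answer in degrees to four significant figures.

50.15°

With up positive and y = 0 at the ground: y(t) = 18.9 + (23.10) t − 4.905 t². Setting y = 0 and taking the positive root: t = [23.10 + √(23.10² + 2·9.81·18.9)] / 9.81 = (23.10 + 30.07) / 9.81 = 5.420 s.
At impact: v_y = v_y0 − g t = −30.07 m/s; vₓ = 25.10 m/s.
Angle below horizontal: arctan(|v_y|/vₓ) = arctan(30.07/25.10) = 50.15°.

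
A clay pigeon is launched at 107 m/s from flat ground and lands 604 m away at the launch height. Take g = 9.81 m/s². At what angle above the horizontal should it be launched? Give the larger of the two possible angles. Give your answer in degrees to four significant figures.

74.42°

Level-ground range R = v₀² sin(2θ)/g ⇒ sin(2θ) = gR/v₀² = 9.81 × 604 / 107² = 0.5175.
2θ = 31.17° or 180° − 31.17° = 148.8°, so θ = 15.58° or 74.42°.
The larger angle is 74.42°.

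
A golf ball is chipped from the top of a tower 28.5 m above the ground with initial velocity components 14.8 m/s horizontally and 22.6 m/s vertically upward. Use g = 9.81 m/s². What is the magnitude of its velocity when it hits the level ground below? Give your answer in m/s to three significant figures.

With up positive and y = 0 at the ground: y(t) = 28.5 + (22.60) t − 4.905 t². Setting y = 0 and taking the positive root: t = [22.60 + √(22.60² + 2·9.81·28.5)] / 9.81 = (22.60 + 32.71) / 9.81 = 5.638 s.
Vertical velocity at impact: v_y = v_y0 − g t = 22.60 − 9.81 × 5.638 = −32.71 m/s.
Speed: |v| = √(vₓ² + v_y²) = √(14.80² + 32.71²) = 35.90 m/s.

35.9 m/s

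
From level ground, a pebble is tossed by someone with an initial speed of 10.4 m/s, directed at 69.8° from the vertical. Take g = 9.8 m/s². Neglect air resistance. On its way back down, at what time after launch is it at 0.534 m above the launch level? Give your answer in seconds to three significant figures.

Horizontal component vₓ = 10.40 sin 69.8° = 9.760 m/s; vertical v_y0 = 10.40 cos 69.8° = 3.591 m/s.
Set y = v_y0 t − ½ g t² = 0.534: 4.900 t² − 3.591 t + 0.534 = 0.
t = [3.591 ± √(3.591² − 2·9.80·0.534)] / 9.80 = (3.591 ± 1.559) / 9.80, so t = 0.2074 s or t = 0.5255 s.
The descending-branch root is 0.5255 s.

0.525 s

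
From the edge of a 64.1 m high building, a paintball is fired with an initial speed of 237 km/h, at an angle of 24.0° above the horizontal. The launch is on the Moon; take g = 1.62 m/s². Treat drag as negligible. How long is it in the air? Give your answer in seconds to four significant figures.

35.30 s

Convert: 237 km/h = 237/3.6 = 65.83 m/s.
Horizontal component vₓ = 65.83 cos 24.0° = 60.14 m/s; vertical v_y0 = 65.83 sin 24.0° = 26.78 m/s.
The projectile lands when y = 64.1 + (26.78) t − ½·1.62·t² = 0. Positive root: t = (26.78 + √(26.78² + 2·1.62·64.1)) / 1.62 = (26.78 + 30.41) / 1.62 = 35.30 s.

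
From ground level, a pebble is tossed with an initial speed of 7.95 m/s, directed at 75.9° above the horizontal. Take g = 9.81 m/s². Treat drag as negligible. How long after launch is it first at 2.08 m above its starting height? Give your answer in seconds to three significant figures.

vₓ = 7.950 cos 75.9° = 1.937 m/s; v_y0 = 7.950 sin 75.9° = 7.710 m/s.
Require v_y0 t − ½ g t² = 2.08, i.e. 4.905 t² − 7.710 t + 2.08 = 0.
Quadratic formula: t = (7.710 ± √18.642) / 9.81 = (7.710 ± 4.318) / 9.81 → t = 0.3459 s or 1.226 s.
The first (ascending) time is 0.3459 s.

0.346 s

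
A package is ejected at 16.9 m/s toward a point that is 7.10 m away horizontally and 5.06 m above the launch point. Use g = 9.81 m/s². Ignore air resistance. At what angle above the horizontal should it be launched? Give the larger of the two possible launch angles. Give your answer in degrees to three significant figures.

82.2°

Trajectory: y = x tanθ − g x² (1 + tan²θ)/(2v₀²). With x = 7.10, y = 5.06, v₀ = 16.9, g = 9.81:
0.8657 tan²θ − 7.10 tanθ + (5.926) = 0.
tanθ = [7.10 ± √(7.10² − 4 × 0.8657 × (5.926))] / (2 × 0.8657) = (7.10 ± 5.467) / 1.731, giving tanθ = 0.9431 or 7.258.
θ = 43.32° or 82.16°; the larger is 82.16°.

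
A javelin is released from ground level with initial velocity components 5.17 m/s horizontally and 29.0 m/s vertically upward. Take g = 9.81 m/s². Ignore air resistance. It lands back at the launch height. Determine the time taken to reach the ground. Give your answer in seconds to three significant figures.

5.91 s

Landing at launch height ⇒ T = 2 v_y0 / g = 2 × 29.00 / 9.81 = 5.912 s.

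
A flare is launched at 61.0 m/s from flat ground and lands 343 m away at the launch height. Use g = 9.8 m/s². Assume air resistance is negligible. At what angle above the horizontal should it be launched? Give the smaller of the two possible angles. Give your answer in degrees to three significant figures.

32.3°

R = v₀² sin 2θ / g gives sin 2θ = gR/v₀² = 9.80·343/61.0² = 0.9034.
2θ = 64.60° or 180° − 64.60° = 115.4°, so θ = 32.30° or 57.70°.
The smaller angle is 32.30°.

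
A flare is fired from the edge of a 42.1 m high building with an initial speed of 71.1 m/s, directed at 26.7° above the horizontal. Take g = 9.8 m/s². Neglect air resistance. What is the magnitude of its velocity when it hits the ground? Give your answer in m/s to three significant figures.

76.7 m/s

Horizontal component vₓ = 71.10 cos 26.7° = 63.52 m/s; vertical v_y0 = 71.10 sin 26.7° = 31.95 m/s.
Vertical motion (up positive, ground at y = 0): 4.900 t² − (31.95) t − 42.1 = 0, so t = (31.95 + √(31.95² + 2·9.80·42.1)) / 9.80 = (31.95 + 42.96) / 9.80 = 7.644 s.
Vertical velocity at impact: v_y = v_y0 − g t = 31.95 − 9.80 × 7.644 = −42.96 m/s.
Speed: |v| = √(vₓ² + v_y²) = √(63.52² + 42.96²) = 76.68 m/s.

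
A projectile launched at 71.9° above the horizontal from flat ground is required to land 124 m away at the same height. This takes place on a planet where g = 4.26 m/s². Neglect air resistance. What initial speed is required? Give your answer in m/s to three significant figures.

29.9 m/s

Level-ground range: R = v₀² sin(2θ)/g, so v₀ = √(gR / sin 2θ).
v₀ = √(4.26 × 124 / sin 143.8°) = √(528.2 / 0.5906) = √894.40 = 29.91 m/s.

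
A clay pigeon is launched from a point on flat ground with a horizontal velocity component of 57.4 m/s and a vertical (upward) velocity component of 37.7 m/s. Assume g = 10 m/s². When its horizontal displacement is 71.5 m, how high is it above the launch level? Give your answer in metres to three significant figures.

39.2 m

x = vₓ t ⇒ t = 71.5/57.40 = 1.246 s.
Height: y = v_y0 t − ½ g t² = 37.70 × 1.246 − 5.000 × 1.246² = 46.96 − 7.758 = 39.20 m.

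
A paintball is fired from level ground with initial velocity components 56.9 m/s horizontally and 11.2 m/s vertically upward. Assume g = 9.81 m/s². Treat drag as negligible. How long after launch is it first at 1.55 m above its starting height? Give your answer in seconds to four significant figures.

Height y(t) = 11.20 t − 4.905 t² = 1.55 gives 4.905 t² − 11.20 t + 1.55 = 0.
Quadratic formula: t = (11.20 ± √95.029) / 9.81 = (11.20 ± 9.748) / 9.81 → t = 0.1480 s or 2.135 s.
The first (ascending) time is 0.1480 s.

0.1480 s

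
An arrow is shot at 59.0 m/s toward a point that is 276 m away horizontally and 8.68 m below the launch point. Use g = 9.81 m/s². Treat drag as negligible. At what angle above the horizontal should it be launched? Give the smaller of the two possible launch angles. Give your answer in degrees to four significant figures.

23.22°

Trajectory: y = x tanθ − g x² (1 + tan²θ)/(2v₀²). With x = 276, y = −8.68, v₀ = 59.0, g = 9.81:
107.3 tan²θ − 276 tanθ + (98.66) = 0.
tanθ = [276 ± √(276² − 4 × 107.3 × (98.66))] / (2 × 107.3) = (276 ± 183.9) / 214.7, giving tanθ = 0.4290 or 2.142.
θ = 23.22° or 64.98°; the smaller is 23.22°.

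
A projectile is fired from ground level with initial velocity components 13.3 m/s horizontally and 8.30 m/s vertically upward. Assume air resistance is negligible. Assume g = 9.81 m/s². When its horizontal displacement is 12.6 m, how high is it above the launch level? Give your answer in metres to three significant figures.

Time to reach x = 12.6 m: t = x/vₓ = 12.6/13.30 = 0.9474 s.
Height: y = v_y0 t − ½ g t² = 8.300 × 0.9474 − 4.905 × 0.9474² = 7.863 − 4.402 = 3.461 m.

3.46 m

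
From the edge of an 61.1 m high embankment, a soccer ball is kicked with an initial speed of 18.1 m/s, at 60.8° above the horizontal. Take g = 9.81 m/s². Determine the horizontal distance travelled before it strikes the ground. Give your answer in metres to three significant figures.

vₓ = 18.10 cos 60.8° = 8.830 m/s; v_y0 = 18.10 sin 60.8° = 15.80 m/s.
The projectile lands when y = 61.1 + (15.80) t − ½·9.81·t² = 0. Positive root: t = (15.80 + √(15.80² + 2·9.81·61.1)) / 9.81 = (15.80 + 38.06) / 9.81 = 5.490 s.
Horizontal distance: R = vₓ t = 8.830 × 5.490 = 48.48 m.

48.5 m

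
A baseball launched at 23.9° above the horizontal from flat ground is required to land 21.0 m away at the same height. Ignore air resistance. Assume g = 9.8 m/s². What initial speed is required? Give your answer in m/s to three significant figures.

16.7 m/s

Level-ground range: R = v₀² sin(2θ)/g, so v₀ = √(gR / sin 2θ).
v₀ = √(9.80 × 21.0 / sin 47.80°) = √(205.8 / 0.7408) = √277.81 = 16.67 m/s.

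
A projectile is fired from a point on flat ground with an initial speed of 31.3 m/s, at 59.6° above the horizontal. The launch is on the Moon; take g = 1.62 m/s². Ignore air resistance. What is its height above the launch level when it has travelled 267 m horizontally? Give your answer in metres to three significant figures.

225 m

vₓ = 31.30 cos 59.6° = 15.84 m/s; v_y0 = 31.30 sin 59.6° = 27.00 m/s.
Time to reach x = 267 m: t = x/vₓ = 267/15.84 = 16.86 s.
Height: y = v_y0 t − ½ g t² = 27.00 × 16.86 − 0.8100 × 16.86² = 455.1 − 230.2 = 224.9 m.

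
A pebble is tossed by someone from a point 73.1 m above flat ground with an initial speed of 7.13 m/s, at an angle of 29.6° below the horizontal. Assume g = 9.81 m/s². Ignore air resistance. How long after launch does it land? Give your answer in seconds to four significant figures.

Components: vₓ = 7.130 cos 29.6° = 6.199 m/s, v_y0 = −3.522 m/s (downward).
With up positive and y = 0 at the ground: y(t) = 73.1 + (−3.522) t − 4.905 t². Setting y = 0 and taking the positive root: t = [−3.522 + √(3.522² + 2·9.81·73.1)] / 9.81 = (−3.522 + 38.03) / 9.81 = 3.518 s.

3.518 s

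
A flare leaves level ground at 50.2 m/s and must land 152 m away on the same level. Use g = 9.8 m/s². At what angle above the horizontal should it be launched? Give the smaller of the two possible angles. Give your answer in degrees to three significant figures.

18.1°

Level-ground range R = v₀² sin(2θ)/g ⇒ sin(2θ) = gR/v₀² = 9.80 × 152 / 50.2² = 0.5911.
2θ = 36.24° or 180° − 36.24° = 143.8°, so θ = 18.12° or 71.88°.
The smaller angle is 18.12°.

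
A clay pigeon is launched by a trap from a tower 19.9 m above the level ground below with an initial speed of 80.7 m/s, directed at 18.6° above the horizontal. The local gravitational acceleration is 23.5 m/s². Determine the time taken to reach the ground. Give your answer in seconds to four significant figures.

2.796 s

Horizontal component vₓ = 80.70 cos 18.6° = 76.48 m/s; vertical v_y0 = 80.70 sin 18.6° = 25.74 m/s.
With up positive and y = 0 at the ground: y(t) = 19.9 + (25.74) t − 11.75 t². Setting y = 0 and taking the positive root: t = [25.74 + √(25.74² + 2·23.5·19.9)] / 23.5 = (25.74 + 39.97) / 23.5 = 2.796 s.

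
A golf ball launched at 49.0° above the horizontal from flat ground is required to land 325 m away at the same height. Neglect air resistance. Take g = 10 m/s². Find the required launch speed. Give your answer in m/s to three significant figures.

57.3 m/s

From R = (v₀² / g) sin 2θ: v₀ = √(gR / sin 2θ).
v₀ = √(10.0 × 325 / sin 98.00°) = √(3250 / 0.9903) = √3281.9 = 57.29 m/s.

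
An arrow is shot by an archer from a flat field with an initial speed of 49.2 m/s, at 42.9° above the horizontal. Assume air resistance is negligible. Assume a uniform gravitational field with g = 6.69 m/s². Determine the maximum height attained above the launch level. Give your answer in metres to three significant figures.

83.8 m

vₓ = 49.20 cos 42.9° = 36.04 m/s; v_y0 = 49.20 sin 42.9° = 33.49 m/s.
Maximum height: H = v_y0² / (2g) = 33.49² / (2 × 6.69) = 83.83 m.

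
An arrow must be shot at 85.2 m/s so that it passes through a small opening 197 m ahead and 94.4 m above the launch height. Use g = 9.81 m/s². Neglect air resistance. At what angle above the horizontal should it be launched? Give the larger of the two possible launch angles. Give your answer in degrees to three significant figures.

Trajectory: y = x tanθ − g x² (1 + tan²θ)/(2v₀²). With x = 197, y = 94.4, v₀ = 85.2, g = 9.81:
26.22 tan²θ − 197 tanθ + (120.6) = 0.
tanθ = [197 ± √(197² − 4 × 26.22 × (120.6))] / (2 × 26.22) = (197 ± 161.7) / 52.45, giving tanθ = 0.6725 or 6.840.
θ = 33.92° or 81.68°; the larger is 81.68°.

81.7°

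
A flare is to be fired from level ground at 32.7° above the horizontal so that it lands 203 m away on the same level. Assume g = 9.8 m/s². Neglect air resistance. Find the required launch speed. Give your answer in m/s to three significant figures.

46.8 m/s

Level-ground range: R = v₀² sin(2θ)/g, so v₀ = √(gR / sin 2θ).
v₀ = √(9.80 × 203 / sin 65.40°) = √(1989 / 0.9092) = √2188.0 = 46.78 m/s.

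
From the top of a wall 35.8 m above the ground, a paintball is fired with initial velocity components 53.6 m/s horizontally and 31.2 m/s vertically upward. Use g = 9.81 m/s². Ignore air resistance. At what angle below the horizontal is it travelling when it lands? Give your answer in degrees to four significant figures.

37.37°

The projectile lands when y = 35.8 + (31.20) t − ½·9.81·t² = 0. Positive root: t = (31.20 + √(31.20² + 2·9.81·35.8)) / 9.81 = (31.20 + 40.94) / 9.81 = 7.353 s.
At impact: v_y = v_y0 − g t = −40.94 m/s; vₓ = 53.60 m/s.
Angle below horizontal: arctan(|v_y|/vₓ) = arctan(40.94/53.60) = 37.37°.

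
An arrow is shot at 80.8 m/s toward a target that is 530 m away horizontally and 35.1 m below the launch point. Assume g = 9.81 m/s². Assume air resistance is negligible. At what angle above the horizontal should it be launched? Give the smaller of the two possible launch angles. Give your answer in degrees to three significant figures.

Trajectory: y = x tanθ − g x² (1 + tan²θ)/(2v₀²). With x = 530, y = −35.1, v₀ = 80.8, g = 9.81:
211.0 tan²θ − 530 tanθ + (175.9) = 0.
tanθ = [530 ± √(530² − 4 × 211.0 × (175.9))] / (2 × 211.0) = (530 ± 363.8) / 422.1, giving tanθ = 0.3937 or 2.118.
θ = 21.49° or 64.72°; the smaller is 21.49°.

21.5°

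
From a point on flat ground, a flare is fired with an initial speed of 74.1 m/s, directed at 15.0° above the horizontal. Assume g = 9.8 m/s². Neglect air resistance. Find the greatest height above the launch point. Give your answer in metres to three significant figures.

Horizontal component vₓ = 74.10 cos 15.0° = 71.58 m/s; vertical v_y0 = 74.10 sin 15.0° = 19.18 m/s.
Maximum height: H = v_y0² / (2g) = 19.18² / (2 × 9.80) = 18.77 m.

18.8 m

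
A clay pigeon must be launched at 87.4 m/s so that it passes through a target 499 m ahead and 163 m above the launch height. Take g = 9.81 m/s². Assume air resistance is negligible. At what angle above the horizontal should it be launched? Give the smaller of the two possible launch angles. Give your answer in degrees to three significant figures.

42.5°

Trajectory: y = x tanθ − g x² (1 + tan²θ)/(2v₀²). With x = 499, y = 163, v₀ = 87.4, g = 9.81:
159.9 tan²θ − 499 tanθ + (322.9) = 0.
tanθ = [499 ± √(499² − 4 × 159.9 × (322.9))] / (2 × 159.9) = (499 ± 206.1) / 319.8, giving tanθ = 0.9158 or 2.205.
θ = 42.48° or 65.61°; the smaller is 42.48°.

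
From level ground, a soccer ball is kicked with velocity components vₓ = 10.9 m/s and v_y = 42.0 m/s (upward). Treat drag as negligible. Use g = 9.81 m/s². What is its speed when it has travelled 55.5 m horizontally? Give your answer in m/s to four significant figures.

At x = 55.5 m, t = x/vₓ = 55.5/10.90 = 5.092 s.
Vertical velocity there: v_y = v_y0 − g t = 42.00 − 9.81 × 5.092 = −7.950 m/s.
Speed: √(vₓ² + v_y²) = √(10.90² + 7.950²) = 13.49 m/s.

13.49 m/s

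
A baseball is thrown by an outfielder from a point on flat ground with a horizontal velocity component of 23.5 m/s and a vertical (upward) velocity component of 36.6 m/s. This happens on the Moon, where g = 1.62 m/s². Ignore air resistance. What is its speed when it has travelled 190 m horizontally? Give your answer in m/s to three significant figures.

At x = 190 m, t = x/vₓ = 190/23.50 = 8.085 s.
Vertical velocity there: v_y = v_y0 − g t = 36.60 − 1.62 × 8.085 = 23.50 m/s.
Speed: √(vₓ² + v_y²) = √(23.50² + 23.50²) = 33.24 m/s.

33.2 m/s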